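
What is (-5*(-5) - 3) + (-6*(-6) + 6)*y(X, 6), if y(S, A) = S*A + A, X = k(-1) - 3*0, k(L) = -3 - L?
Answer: -230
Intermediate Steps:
X = -2 (X = (-3 - 1*(-1)) - 3*0 = (-3 + 1) + 0 = -2 + 0 = -2)
y(S, A) = A + A*S (y(S, A) = A*S + A = A + A*S)
(-5*(-5) - 3) + (-6*(-6) + 6)*y(X, 6) = (-5*(-5) - 3) + (-6*(-6) + 6)*(6*(1 - 2)) = (25 - 3) + (36 + 6)*(6*(-1)) = 22 + 42*(-6) = 22 - 252 = -230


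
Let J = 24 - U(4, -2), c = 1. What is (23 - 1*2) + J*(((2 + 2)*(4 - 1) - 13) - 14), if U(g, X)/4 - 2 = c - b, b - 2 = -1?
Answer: -219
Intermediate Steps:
b = 1 (b = 2 - 1 = 1)
U(g, X) = 8 (U(g, X) = 8 + 4*(1 - 1*1) = 8 + 4*(1 - 1) = 8 + 4*0 = 8 + 0 = 8)
J = 16 (J = 24 - 1*8 = 24 - 8 = 16)
(23 - 1*2) + J*(((2 + 2)*(4 - 1) - 13) - 14) = (23 - 1*2) + 16*(((2 + 2)*(4 - 1) - 13) - 14) = (23 - 2) + 16*((4*3 - 13) - 14) = 21 + 16*((12 - 13) - 14) = 21 + 16*(-1 - 14) = 21 + 16*(-15) = 21 - 240 = -219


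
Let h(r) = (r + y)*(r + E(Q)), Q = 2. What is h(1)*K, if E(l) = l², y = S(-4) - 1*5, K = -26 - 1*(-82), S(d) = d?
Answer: -2240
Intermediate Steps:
K = 56 (K = -26 + 82 = 56)
y = -9 (y = -4 - 1*5 = -4 - 5 = -9)
h(r) = (-9 + r)*(4 + r) (h(r) = (r - 9)*(r + 2²) = (-9 + r)*(r + 4) = (-9 + r)*(4 + r))
h(1)*K = (-36 + 1² - 5*1)*56 = (-36 + 1 - 5)*56 = -40*56 = -2240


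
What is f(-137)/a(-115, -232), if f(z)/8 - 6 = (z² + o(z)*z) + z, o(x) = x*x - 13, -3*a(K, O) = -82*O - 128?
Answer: 3826401/1181 ≈ 3240.0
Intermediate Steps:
a(K, O) = 128/3 + 82*O/3 (a(K, O) = -(-82*O - 128)/3 = -(-128 - 82*O)/3 = 128/3 + 82*O/3)
o(x) = -13 + x² (o(x) = x² - 13 = -13 + x²)
f(z) = 48 + 8*z + 8*z² + 8*z*(-13 + z²) (f(z) = 48 + 8*((z² + (-13 + z²)*z) + z) = 48 + 8*((z² + z*(-13 + z²)) + z) = 48 + 8*(z + z² + z*(-13 + z²)) = 48 + (8*z + 8*z² + 8*z*(-13 + z²)) = 48 + 8*z + 8*z² + 8*z*(-13 + z²))
f(-137)/a(-115, -232) = (48 - 96*(-137) + 8*(-137)² + 8*(-137)³)/(128/3 + (82/3)*(-232)) = (48 + 13152 + 8*18769 + 8*(-2571353))/(128/3 - 19024/3) = (48 + 13152 + 150152 - 20570824)/(-18896/3) = -20407472*(-3/18896) = 3826401/1181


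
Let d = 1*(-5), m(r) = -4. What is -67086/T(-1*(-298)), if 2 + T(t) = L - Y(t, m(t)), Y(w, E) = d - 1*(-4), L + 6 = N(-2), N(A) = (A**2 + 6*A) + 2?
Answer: 67086/13 ≈ 5160.5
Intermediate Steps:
d = -5
N(A) = 2 + A**2 + 6*A
L = -12 (L = -6 + (2 + (-2)**2 + 6*(-2)) = -6 + (2 + 4 - 12) = -6 - 6 = -12)
Y(w, E) = -1 (Y(w, E) = -5 - 1*(-4) = -5 + 4 = -1)
T(t) = -13 (T(t) = -2 + (-12 - 1*(-1)) = -2 + (-12 + 1) = -2 - 11 = -13)
-67086/T(-1*(-298)) = -67086/(-13) = -67086*(-1/13) = 67086/13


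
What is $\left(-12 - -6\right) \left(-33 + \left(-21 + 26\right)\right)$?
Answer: $168$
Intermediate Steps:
$\left(-12 - -6\right) \left(-33 + \left(-21 + 26\right)\right) = \left(-12 + 6\right) \left(-33 + 5\right) = \left(-6\right) \left(-28\right) = 168$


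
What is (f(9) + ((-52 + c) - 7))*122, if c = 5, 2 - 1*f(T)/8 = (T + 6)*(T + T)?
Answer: -268156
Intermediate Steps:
f(T) = 16 - 16*T*(6 + T) (f(T) = 16 - 8*(T + 6)*(T + T) = 16 - 8*(6 + T)*2*T = 16 - 16*T*(6 + T))
(f(9) + ((-52 + c) - 7))*122 = ((16 - 96*9 - 16*9**2) + ((-52 + 5) - 7))*122 = ((16 - 864 - 16*81) + (-47 - 7))*122 = ((16 - 864 - 1296) - 54)*122 = (-2144 - 54)*122 = -2198*122 = -268156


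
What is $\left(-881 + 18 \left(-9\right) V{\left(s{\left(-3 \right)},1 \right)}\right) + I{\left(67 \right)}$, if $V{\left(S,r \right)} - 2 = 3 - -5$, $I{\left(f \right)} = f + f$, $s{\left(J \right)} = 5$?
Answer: $-2367$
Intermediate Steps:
$I{\left(f \right)} = 2 f$
$V{\left(S,r \right)} = 10$ ($V{\left(S,r \right)} = 2 + \left(3 - -5\right) = 2 + \left(3 + 5\right) = 2 + 8 = 10$)
$\left(-881 + 18 \left(-9\right) V{\left(s{\left(-3 \right)},1 \right)}\right) + I{\left(67 \right)} = \left(-881 + 18 \left(-9\right) 10\right) + 2 \cdot 67 = \left(-881 - 1620\right) + 134 = -2501 + 134 = -2367$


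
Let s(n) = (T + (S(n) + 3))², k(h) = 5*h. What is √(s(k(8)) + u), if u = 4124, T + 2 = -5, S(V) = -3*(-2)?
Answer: 4*√258 ≈ 64.250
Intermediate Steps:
S(V) = 6
T = -7 (T = -2 - 5 = -7)
s(n) = 4 (s(n) = (-7 + (6 + 3))² = (-7 + 9)² = 2² = 4)
√(s(k(8)) + u) = √(4 + 4124) = √4128 = 4*√258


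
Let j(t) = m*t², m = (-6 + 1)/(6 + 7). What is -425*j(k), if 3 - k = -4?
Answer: 104125/13 ≈ 8009.6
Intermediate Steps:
k = 7 (k = 3 - 1*(-4) = 3 + 4 = 7)
m = -5/13 ≈ -0.38462
j(t) = -5*t²/13
-425*j(k) = -(-2125)*7²/13 = -(-2125)*49/13 = -425*(-245/13) = 104125/13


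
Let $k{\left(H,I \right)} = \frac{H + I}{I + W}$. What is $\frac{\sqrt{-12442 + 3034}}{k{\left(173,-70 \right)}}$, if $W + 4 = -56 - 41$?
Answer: $- \frac{9576 i \sqrt{3}}{103} \approx - 161.03 i$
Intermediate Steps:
$W = -101$ ($W = -4 - 97 = -101$)
$k{\left(H,I \right)} = \frac{H + I}{-101 + I}$ ($k{\left(H,I \right)} = \frac{H + I}{I - 101} = \frac{H + I}{-101 + I}$)
$\frac{\sqrt{-12442 + 3034}}{k{\left(173,-70 \right)}} = \frac{\sqrt{-12442 + 3034}}{\frac{1}{-101 - 70} \left(173 - 70\right)} = \frac{\sqrt{-9408}}{\frac{1}{-171} \cdot 103} = \frac{56 i \sqrt{3}}{\left(- \frac{1}{171}\right) 103} = \frac{56 i \sqrt{3}}{- \frac{103}{171}} = 56 i \sqrt{3} \left(- \frac{171}{103}\right) = - \frac{9576 i \sqrt{3}}{103}$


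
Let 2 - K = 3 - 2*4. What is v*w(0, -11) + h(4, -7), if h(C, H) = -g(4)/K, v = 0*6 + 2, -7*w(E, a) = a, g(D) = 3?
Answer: 19/7 ≈ 2.7143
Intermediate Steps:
K = 7 (K = 2 - (3 - 2*4) = 2 - (3 - 8) = 2 - 1*(-5) = 2 + 5 = 7)
w(E, a) = -a/7
v = 2 (v = 0 + 2 = 2)
h(C, H) = -3/7
v*w(0, -11) + h(4, -7) = 2*(-⅐*(-11)) - 3/7 = 2*(11/7) - 3/7 = 22/7 - 3/7 = 19/7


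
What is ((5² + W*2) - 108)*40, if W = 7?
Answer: -2760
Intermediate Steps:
((5² + W*2) - 108)*40 = ((5² + 7*2) - 108)*40 = ((25 + 14) - 108)*40 = (39 - 108)*40 = -69*40 = -2760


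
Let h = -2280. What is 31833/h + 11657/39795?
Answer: -16536217/1209768 ≈ -13.669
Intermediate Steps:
31833/h + 11657/39795 = 31833/(-2280) + 11657/39795 = 31833*(-1/2280) + 11657*(1/39795) = -10611/760 + 11657/39795 = -16536217/1209768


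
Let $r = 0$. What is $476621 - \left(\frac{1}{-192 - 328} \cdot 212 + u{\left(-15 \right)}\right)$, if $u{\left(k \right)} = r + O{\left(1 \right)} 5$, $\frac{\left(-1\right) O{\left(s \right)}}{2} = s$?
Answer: $\frac{61962083}{130} \approx 4.7663 \cdot 10^{5}$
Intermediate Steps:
$O{\left(s \right)} = - 2 s$
$u{\left(k \right)} = -10$ ($u{\left(k \right)} = 0 + \left(-2\right) 1 \cdot 5 = 0 - 10 = -10$)
$476621 - \left(\frac{1}{-192 - 328} \cdot 212 + u{\left(-15 \right)}\right) = 476621 - \left(\frac{1}{-192 - 328} \cdot 212 - 10\right) = 476621 - \left(\frac{1}{-520} \cdot 212 - 10\right) = 476621 - \left(\left(- \frac{1}{520}\right) 212 - 10\right) = 476621 - \left(- \frac{53}{130} - 10\right) = 476621 - - \frac{1353}{130} = 476621 + \frac{1353}{130} = \frac{61962083}{130}$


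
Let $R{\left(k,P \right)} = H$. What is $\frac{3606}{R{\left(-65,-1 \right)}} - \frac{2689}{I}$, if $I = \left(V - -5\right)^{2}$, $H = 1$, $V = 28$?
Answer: $\frac{3924245}{1089} \approx 3603.5$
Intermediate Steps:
$I = 1089$ ($I = \left(28 - -5\right)^{2} = \left(28 + 5\right)^{2} = 33^{2} = 1089$)
$R{\left(k,P \right)} = 1$
$\frac{3606}{R{\left(-65,-1 \right)}} - \frac{2689}{I} = \frac{3606}{1} - \frac{2689}{1089} = 3606 \cdot 1 - \frac{2689}{1089} = 3606 - \frac{2689}{1089} = \frac{3924245}{1089}$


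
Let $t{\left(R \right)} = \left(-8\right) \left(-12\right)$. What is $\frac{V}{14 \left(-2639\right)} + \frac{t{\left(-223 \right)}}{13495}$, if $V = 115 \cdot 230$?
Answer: $- \frac{176697967}{249293135} \approx -0.7088$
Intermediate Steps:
$t{\left(R \right)} = 96$
$V = 26450$
$\frac{V}{14 \left(-2639\right)} + \frac{t{\left(-223 \right)}}{13495} = \frac{26450}{14 \left(-2639\right)} + \frac{96}{13495} = \frac{26450}{-36946} + 96 \cdot \frac{1}{13495} = 26450 \left(- \frac{1}{36946}\right) + \frac{96}{13495} = - \frac{13225}{18473} + \frac{96}{13495} = - \frac{176697967}{249293135}$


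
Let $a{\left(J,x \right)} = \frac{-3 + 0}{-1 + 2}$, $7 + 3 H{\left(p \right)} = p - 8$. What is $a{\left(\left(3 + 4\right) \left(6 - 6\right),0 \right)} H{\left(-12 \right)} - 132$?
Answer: $-105$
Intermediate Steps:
$H{\left(p \right)} = -5 + \frac{p}{3}$ ($H{\left(p \right)} = - \frac{7}{3} + \frac{p - 8}{3} = - \frac{7}{3} + \frac{-8 + p}{3} = - \frac{7}{3} + \left(- \frac{8}{3} + \frac{p}{3}\right) = -5 + \frac{p}{3}$)
$a{\left(J,x \right)} = -3$ ($a{\left(J,x \right)} = - \frac{3}{1} = \left(-3\right) 1 = -3$)
$a{\left(\left(3 + 4\right) \left(6 - 6\right),0 \right)} H{\left(-12 \right)} - 132 = - 3 \left(-5 + \frac{1}{3} \left(-12\right)\right) - 132 = - 3 \left(-5 - 4\right) - 132 = \left(-3\right) \left(-9\right) - 132 = 27 - 132 = -105$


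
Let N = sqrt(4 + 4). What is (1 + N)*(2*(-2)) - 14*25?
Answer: -354 - 8*sqrt(2) ≈ -365.31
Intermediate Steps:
N = 2*sqrt(2) (N = sqrt(8) = 2*sqrt(2) ≈ 2.8284)
(1 + N)*(2*(-2)) - 14*25 = (1 + 2*sqrt(2))*(2*(-2)) - 14*25 = (1 + 2*sqrt(2))*(-4) - 350 = (-4 - 8*sqrt(2)) - 350 = -354 - 8*sqrt(2)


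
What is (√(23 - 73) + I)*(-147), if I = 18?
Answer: -2646 - 735*I*√2 ≈ -2646.0 - 1039.4*I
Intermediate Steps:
(√(23 - 73) + I)*(-147) = (√(23 - 73) + 18)*(-147) = (√(-50) + 18)*(-147) = (5*I*√2 + 18)*(-147) = (18 + 5*I*√2)*(-147) = -2646 - 735*I*√2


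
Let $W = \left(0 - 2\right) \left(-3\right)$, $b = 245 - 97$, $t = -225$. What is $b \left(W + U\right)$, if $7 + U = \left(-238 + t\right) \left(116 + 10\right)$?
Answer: $-8634172$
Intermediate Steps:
$b = 148$ ($b = 245 - 97 = 148$)
$W = 6$ ($W = \left(-2\right) \left(-3\right) = 6$)
$U = -58345$ ($U = -7 + \left(-238 - 225\right) \left(116 + 10\right) = -7 - 58338 = -58345$)
$b \left(W + U\right) = 148 \left(6 - 58345\right) = 148 \left(-58339\right) = -8634172$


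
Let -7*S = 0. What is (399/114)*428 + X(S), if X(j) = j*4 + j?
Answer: 1498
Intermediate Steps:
S = 0 (S = -⅐*0 = 0)
X(j) = 5*j (X(j) = 4*j + j = 5*j)
(399/114)*428 + X(S) = (399/114)*428 + 5*0 = (399*(1/114))*428 + 0 = (7/2)*428 + 0 = 1498 + 0 = 1498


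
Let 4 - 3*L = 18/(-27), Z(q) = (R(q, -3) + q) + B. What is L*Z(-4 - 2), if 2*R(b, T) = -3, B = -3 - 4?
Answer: -203/9 ≈ -22.556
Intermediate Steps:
B = -7
R(b, T) = -3/2 (R(b, T) = (½)*(-3) = -3/2)
Z(q) = -17/2 + q (Z(q) = (-3/2 + q) - 7 = -17/2 + q)
L = 14/9 (L = 4/3 - 6/(-27) = 4/3 - 6*(-1)/27 = 4/3 - ⅓*(-⅔) = 4/3 + 2/9 = 14/9 ≈ 1.5556)
L*Z(-4 - 2) = 14*(-17/2 + (-4 - 2))/9 = 14*(-17/2 - 6)/9 = (14/9)*(-29/2) = -203/9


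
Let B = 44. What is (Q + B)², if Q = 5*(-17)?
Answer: 1681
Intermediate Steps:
Q = -85
(Q + B)² = (-85 + 44)² = (-41)² = 1681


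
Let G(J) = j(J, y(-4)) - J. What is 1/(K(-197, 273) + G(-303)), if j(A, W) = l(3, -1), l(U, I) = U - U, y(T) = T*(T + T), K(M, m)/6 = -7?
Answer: 1/261 ≈ 0.0038314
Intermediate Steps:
K(M, m) = -42 (K(M, m) = 6*(-7) = -42)
y(T) = 2*T² (y(T) = T*(2*T) = 2*T²)
l(U, I) = 0
j(A, W) = 0
G(J) = -J (G(J) = 0 - J = -J)
1/(K(-197, 273) + G(-303)) = 1/(-42 - 1*(-303)) = 1/(-42 + 303) = 1/261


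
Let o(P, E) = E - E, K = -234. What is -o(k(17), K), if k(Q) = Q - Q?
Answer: 0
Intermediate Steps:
k(Q) = 0
o(P, E) = 0
-o(k(17), K) = -1*0 = 0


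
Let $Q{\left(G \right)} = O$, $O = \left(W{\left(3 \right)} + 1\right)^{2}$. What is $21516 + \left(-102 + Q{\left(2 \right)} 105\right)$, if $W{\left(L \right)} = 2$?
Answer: $22359$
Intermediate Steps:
$O = 9$ ($O = \left(2 + 1\right)^{2} = 3^{2} = 9$)
$Q{\left(G \right)} = 9$
$21516 + \left(-102 + Q{\left(2 \right)} 105\right) = 21516 + \left(-102 + 9 \cdot 105\right) = 21516 + \left(-102 + 945\right) = 21516 + 843 = 22359$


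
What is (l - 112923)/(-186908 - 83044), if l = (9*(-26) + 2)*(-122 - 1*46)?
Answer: 24649/89984 ≈ 0.27393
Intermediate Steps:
l = 38976 (l = (-234 + 2)*(-122 - 46) = -232*(-168) = 38976)
(l - 112923)/(-186908 - 83044) = (38976 - 112923)/(-186908 - 83044) = -73947/(-269952) = -73947*(-1/269952) = 24649/89984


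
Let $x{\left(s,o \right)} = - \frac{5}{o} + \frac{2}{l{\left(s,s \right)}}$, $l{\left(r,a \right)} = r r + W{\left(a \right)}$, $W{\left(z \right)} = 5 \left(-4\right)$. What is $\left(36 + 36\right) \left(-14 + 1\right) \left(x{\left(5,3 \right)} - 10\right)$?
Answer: $\frac{52728}{5} \approx 10546.0$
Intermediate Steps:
$W{\left(z \right)} = -20$
$l{\left(r,a \right)} = -20 + r^{2}$ ($l{\left(r,a \right)} = r r - 20 = r^{2} - 20 = -20 + r^{2}$)
$x{\left(s,o \right)} = - \frac{5}{o} + \frac{2}{-20 + s^{2}}$
$\left(36 + 36\right) \left(-14 + 1\right) \left(x{\left(5,3 \right)} - 10\right) = \left(36 + 36\right) \left(-14 + 1\right) \left(\left(- \frac{5}{3} + \frac{2}{-20 + 5^{2}}\right) - 10\right) = 72 \left(- 13 \left(\left(\left(-5\right) \frac{1}{3} + \frac{2}{-20 + 25}\right) - 10\right)\right) = 72 \left(- 13 \left(\left(- \frac{5}{3} + \frac{2}{5}\right) - 10\right)\right) = 72 \left(- 13 \left(- \frac{19}{15} - 10\right)\right) = 72 \left(\left(-13\right) \left(- \frac{169}{15}\right)\right) = 72 \cdot \frac{2197}{15} = \frac{52728}{5}$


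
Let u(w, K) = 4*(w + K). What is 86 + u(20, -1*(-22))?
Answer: 254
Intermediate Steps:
u(w, K) = 4*K + 4*w (u(w, K) = 4*(K + w) = 4*K + 4*w)
86 + u(20, -1*(-22)) = 86 + (4*(-1*(-22)) + 4*20) = 86 + (4*22 + 80) = 86 + (88 + 80) = 86 + 168 = 254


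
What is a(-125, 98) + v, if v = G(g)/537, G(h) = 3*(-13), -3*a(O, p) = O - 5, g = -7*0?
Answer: 23231/537 ≈ 43.261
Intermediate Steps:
g = 0
a(O, p) = 5/3 - O/3 (a(O, p) = -(O - 5)/3 = -(-5 + O)/3 = 5/3 - O/3)
G(h) = -39
v = -13/179 (v = -39/537 = -39*1/537 = -13/179 ≈ -0.072626)
a(-125, 98) + v = (5/3 - 1/3*(-125)) - 13/179 = (5/3 + 125/3) - 13/179 = 130/3 - 13/179 = 23231/537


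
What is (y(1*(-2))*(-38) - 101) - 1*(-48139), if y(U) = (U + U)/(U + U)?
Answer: 48000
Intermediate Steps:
y(U) = 1 (y(U) = (2*U)/((2*U)) = (2*U)*(1/(2*U)) = 1)
(y(1*(-2))*(-38) - 101) - 1*(-48139) = (1*(-38) - 101) - 1*(-48139) = (-38 - 101) + 48139 = -139 + 48139 = 48000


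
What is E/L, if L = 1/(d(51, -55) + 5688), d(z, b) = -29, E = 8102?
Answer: 45849218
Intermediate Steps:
L = 1/5659 (L = 1/(-29 + 5688) = 1/5659 ≈ 0.00017671)
E/L = 8102/(1/5659) = 8102*5659 = 45849218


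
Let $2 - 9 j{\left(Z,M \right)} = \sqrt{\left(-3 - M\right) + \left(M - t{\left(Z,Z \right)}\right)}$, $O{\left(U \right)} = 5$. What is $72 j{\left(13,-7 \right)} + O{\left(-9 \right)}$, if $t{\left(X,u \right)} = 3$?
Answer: $21 - 8 i \sqrt{6} \approx 21.0 - 19.596 i$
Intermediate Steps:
$j{\left(Z,M \right)} = \frac{2}{9} - \frac{i \sqrt{6}}{9}$ ($j{\left(Z,M \right)} = \frac{2}{9} - \frac{\sqrt{\left(-3 - M\right) + \left(M - 3\right)}}{9} = \frac{2}{9} - \frac{\sqrt{\left(-3 - M\right) + \left(-3 + M\right)}}{9} = \frac{2}{9} - \frac{\sqrt{-6}}{9} = \frac{2}{9} - \frac{i \sqrt{6}}{9}$)
$72 j{\left(13,-7 \right)} + O{\left(-9 \right)} = 72 \left(\frac{2}{9} - \frac{i \sqrt{6}}{9}\right) + 5 = \left(16 - 8 i \sqrt{6}\right) + 5 = 21 - 8 i \sqrt{6}$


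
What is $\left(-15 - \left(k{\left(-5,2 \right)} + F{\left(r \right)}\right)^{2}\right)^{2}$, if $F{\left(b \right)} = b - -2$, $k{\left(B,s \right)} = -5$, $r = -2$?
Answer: $1600$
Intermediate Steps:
$F{\left(b \right)} = 2 + b$ ($F{\left(b \right)} = b + 2 = 2 + b$)
$\left(-15 - \left(k{\left(-5,2 \right)} + F{\left(r \right)}\right)^{2}\right)^{2} = \left(-15 - \left(-5 + \left(2 - 2\right)\right)^{2}\right)^{2} = \left(-15 - \left(-5 + 0\right)^{2}\right)^{2} = \left(-15 - \left(-5\right)^{2}\right)^{2} = \left(-15 - 25\right)^{2} = \left(-40\right)^{2} = 1600$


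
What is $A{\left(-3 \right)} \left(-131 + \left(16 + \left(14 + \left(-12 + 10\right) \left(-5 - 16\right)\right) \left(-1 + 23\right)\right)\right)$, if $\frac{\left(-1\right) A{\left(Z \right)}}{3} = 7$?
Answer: $-23457$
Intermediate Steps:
$A{\left(Z \right)} = -21$ ($A{\left(Z \right)} = \left(-3\right) 7 = -21$)
$A{\left(-3 \right)} \left(-131 + \left(16 + \left(14 + \left(-12 + 10\right) \left(-5 - 16\right)\right) \left(-1 + 23\right)\right)\right) = - 21 \left(-131 + \left(16 + \left(14 + \left(-12 + 10\right) \left(-5 - 16\right)\right) \left(-1 + 23\right)\right)\right) = - 21 \left(-131 + \left(16 + \left(14 - -42\right) 22\right)\right) = - 21 \left(-131 + \left(16 + \left(14 + 42\right) 22\right)\right) = - 21 \left(-131 + \left(16 + 56 \cdot 22\right)\right) = - 21 \left(-131 + \left(16 + 1232\right)\right) = - 21 \left(-131 + 1248\right) = \left(-21\right) 1117 = -23457$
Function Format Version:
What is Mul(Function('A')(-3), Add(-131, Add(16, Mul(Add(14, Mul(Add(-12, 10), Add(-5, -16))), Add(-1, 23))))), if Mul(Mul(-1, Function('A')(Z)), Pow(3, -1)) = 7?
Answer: -23457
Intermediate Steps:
Function('A')(Z) = -21 (Function('A')(Z) = Mul(-3, 7) = -21)
Mul(Function('A')(-3), Add(-131, Add(16, Mul(Add(14, Mul(Add(-12, 10), Add(-5, -16))), Add(-1, 23))))) = Mul(-21, Add(-131, Add(16, Mul(Add(14, Mul(Add(-12, 10), Add(-5, -16))), Add(-1, 23))))) = Mul(-21, Add(-131, Add(16, Mul(Add(14, Mul(-2, -21)), 22)))) = Mul(-21, Add(-131, Add(16, Mul(Add(14, 42), 22)))) = Mul(-21, Add(-131, Add(16, Mul(56, 22)))) = Mul(-21, Add(-131, Add(16, 1232))) = Mul(-21, Add(-131, 1248)) = Mul(-21, 1117) = -23457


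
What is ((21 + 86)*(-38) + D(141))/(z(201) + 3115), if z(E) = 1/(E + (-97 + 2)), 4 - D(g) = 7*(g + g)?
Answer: -639816/330191 ≈ -1.9377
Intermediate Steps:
D(g) = 4 - 14*g (D(g) = 4 - 7*(g + g) = 4 - 7*2*g = 4 - 14*g)
z(E) = 1/(-95 + E) (z(E) = 1/(E - 95) = 1/(-95 + E))
((21 + 86)*(-38) + D(141))/(z(201) + 3115) = ((21 + 86)*(-38) + (4 - 14*141))/(1/(-95 + 201) + 3115) = (107*(-38) + (4 - 1974))/(1/106 + 3115) = (-4066 - 1970)/(1/106 + 3115) = -6036/330191/106 = -6036*106/330191 = -639816/330191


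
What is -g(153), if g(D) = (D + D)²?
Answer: -93636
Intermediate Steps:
g(D) = 4*D² (g(D) = (2*D)² = 4*D²)
-g(153) = -4*153² = -4*23409 = -1*93636 = -93636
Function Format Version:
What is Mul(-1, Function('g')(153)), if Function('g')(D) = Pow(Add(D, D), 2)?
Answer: -93636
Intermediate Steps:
Function('g')(D) = Mul(4, Pow(D, 2)) (Function('g')(D) = Pow(Mul(2, D), 2) = Mul(4, Pow(D, 2)))
Mul(-1, Function('g')(153)) = Mul(-1, Mul(4, Pow(153, 2))) = Mul(-1, Mul(4, 23409)) = Mul(-1, 93636) = -93636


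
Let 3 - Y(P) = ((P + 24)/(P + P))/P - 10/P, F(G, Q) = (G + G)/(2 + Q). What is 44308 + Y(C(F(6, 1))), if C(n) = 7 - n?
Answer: 265877/6 ≈ 44313.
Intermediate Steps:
F(G, Q) = 2*G/(2 + Q) (F(G, Q) = (2*G)/(2 + Q) = 2*G/(2 + Q))
Y(P) = 3 + 10/P - (24 + P)/(2*P²) (Y(P) = 3 - (((P + 24)/(P + P))/P - 10/P) = 3 - (((24 + P)/((2*P)))/P - 10/P) = 3 - (((24 + P)*(1/(2*P)))/P - 10/P) = 3 - (((24 + P)/(2*P))/P - 10/P) = 3 - ((24 + P)/(2*P²) - 10/P) = 3 - (-10/P + (24 + P)/(2*P²)) = 3 + (10/P - (24 + P)/(2*P²)) = 3 + 10/P - (24 + P)/(2*P²))
44308 + Y(C(F(6, 1))) = 44308 + (3 - 12/(7 - 2*6/(2 + 1))² + 19/(2*(7 - 2*6/(2 + 1)))) = 44308 + (3 - 12/(7 - 2*6/3)² + 19/(2*(7 - 2*6/3))) = 44308 + (3 - 12/(7 - 1*4)² + 19/(2*(7 - 1*4))) = 44308 + (3 - 12/(7 - 4)² + 19/(2*(7 - 4))) = 44308 + (3 - 12/3² + (19/2)/3) = 44308 + (3 - 12*⅑ + (19/2)*(⅓)) = 44308 + (3 - 4/3 + 19/6) = 44308 + 29/6 = 265877/6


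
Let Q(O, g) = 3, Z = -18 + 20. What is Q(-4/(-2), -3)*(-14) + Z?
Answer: -40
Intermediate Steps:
Z = 2
Q(-4/(-2), -3)*(-14) + Z = 3*(-14) + 2 = -42 + 2 = -40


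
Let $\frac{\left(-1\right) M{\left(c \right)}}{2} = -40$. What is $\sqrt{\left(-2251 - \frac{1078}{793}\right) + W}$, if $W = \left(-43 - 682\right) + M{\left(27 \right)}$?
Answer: $\frac{i \sqrt{1822001558}}{793} \approx 53.827 i$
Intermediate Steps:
$M{\left(c \right)} = 80$ ($M{\left(c \right)} = \left(-2\right) \left(-40\right) = 80$)
$W = -645$ ($W = \left(-43 - 682\right) + 80 = -725 + 80 = -645$)
$\sqrt{\left(-2251 - \frac{1078}{793}\right) + W} = \sqrt{\left(-2251 - \frac{1078}{793}\right) - 645} = \sqrt{- \frac{1786121}{793} - 645} = \sqrt{- \frac{2297606}{793}} = \frac{i \sqrt{1822001558}}{793}$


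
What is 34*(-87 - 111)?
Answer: -6732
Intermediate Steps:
34*(-87 - 111) = 34*(-198) = -6732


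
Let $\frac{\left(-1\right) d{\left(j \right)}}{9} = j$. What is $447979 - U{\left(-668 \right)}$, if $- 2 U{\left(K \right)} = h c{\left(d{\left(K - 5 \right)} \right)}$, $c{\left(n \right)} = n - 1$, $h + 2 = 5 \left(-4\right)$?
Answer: $381363$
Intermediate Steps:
$d{\left(j \right)} = - 9 j$
$h = -22$ ($h = -2 + 5 \left(-4\right) = -2 - 20 = -22$)
$c{\left(n \right)} = -1 + n$
$U{\left(K \right)} = 484 - 99 K$ ($U{\left(K \right)} = - \frac{\left(-22\right) \left(-1 - 9 \left(K - 5\right)\right)}{2} = - \frac{\left(-22\right) \left(-1 - 9 \left(-5 + K\right)\right)}{2} = - \frac{\left(-22\right) \left(-1 - \left(-45 + 9 K\right)\right)}{2} = - \frac{\left(-22\right) \left(44 - 9 K\right)}{2} = - \frac{-968 + 198 K}{2} = 484 - 99 K$)
$447979 - U{\left(-668 \right)} = 447979 - \left(484 - -66132\right) = 447979 - \left(484 + 66132\right) = 447979 - 66616 = 381363$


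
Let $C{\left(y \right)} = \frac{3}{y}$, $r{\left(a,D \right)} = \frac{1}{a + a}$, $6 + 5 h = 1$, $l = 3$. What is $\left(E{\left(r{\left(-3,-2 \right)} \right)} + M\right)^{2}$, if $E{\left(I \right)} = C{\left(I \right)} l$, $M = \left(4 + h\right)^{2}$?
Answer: $2025$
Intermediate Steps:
$h = -1$ ($h = - \frac{6}{5} + \frac{1}{5} \cdot 1 = - \frac{6}{5} + \frac{1}{5} = -1$)
$r{\left(a,D \right)} = \frac{1}{2 a}$
$M = 9$ ($M = \left(4 - 1\right)^{2} = 3^{2} = 9$)
$E{\left(I \right)} = \frac{9}{I}$ ($E{\left(I \right)} = \frac{3}{I} 3 = \frac{9}{I}$)
$\left(E{\left(r{\left(-3,-2 \right)} \right)} + M\right)^{2} = \left(\frac{9}{\frac{1}{2} \frac{1}{-3}} + 9\right)^{2} = \left(\frac{9}{\frac{1}{2} \left(- \frac{1}{3}\right)} + 9\right)^{2} = \left(\frac{9}{- \frac{1}{6}} + 9\right)^{2} = \left(9 \left(-6\right) + 9\right)^{2} = \left(-54 + 9\right)^{2} = \left(-45\right)^{2} = 2025$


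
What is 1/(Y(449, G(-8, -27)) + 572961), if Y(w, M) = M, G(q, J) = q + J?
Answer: 1/572926 ≈ 1.7454e-6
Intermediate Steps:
G(q, J) = J + q
1/(Y(449, G(-8, -27)) + 572961) = 1/((-27 - 8) + 572961) = 1/(-35 + 572961) = 1/572926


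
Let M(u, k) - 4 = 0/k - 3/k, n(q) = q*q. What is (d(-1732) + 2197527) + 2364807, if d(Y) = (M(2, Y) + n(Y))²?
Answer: 26995333987752035017/2999824 ≈ 8.9990e+12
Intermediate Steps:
n(q) = q²
M(u, k) = 4 - 3/k (M(u, k) = 4 + (0/k - 3/k) = 4 + (0 - 3/k) = 4 - 3/k)
d(Y) = (4 + Y² - 3/Y)² (d(Y) = ((4 - 3/Y) + Y²)² = (4 + Y² - 3/Y)²)
(d(-1732) + 2197527) + 2364807 = ((-3 + (-1732)³ + 4*(-1732))²/(-1732)² + 2197527) + 2364807 = ((-3 - 5195695168 - 6928)²/2999824 + 2197527) + 2364807 = ((1/2999824)*(-5195702099)² + 2197527) + 2364807 = ((1/2999824)*26995320301553005801 + 2197527) + 2364807 = (26995320301553005801/2999824 + 2197527) + 2364807 = 26995326893747241049/2999824 + 2364807 = 26995333987752035017/2999824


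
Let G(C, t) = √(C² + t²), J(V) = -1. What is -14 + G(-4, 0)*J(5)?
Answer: -18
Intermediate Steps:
-14 + G(-4, 0)*J(5) = -14 + √((-4)² + 0²)*(-1) = -14 + √(16 + 0)*(-1) = -14 + √16*(-1) = -14 + 4*(-1) = -14 - 4 = -18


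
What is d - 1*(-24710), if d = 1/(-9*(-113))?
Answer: 25130071/1017 ≈ 24710.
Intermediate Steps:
d = 1/1017 ≈ 0.00098328
d - 1*(-24710) = 1/1017 - 1*(-24710) = 1/1017 + 24710 = 25130071/1017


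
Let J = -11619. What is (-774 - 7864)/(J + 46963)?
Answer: -4319/17672 ≈ -0.24440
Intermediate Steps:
(-774 - 7864)/(J + 46963) = (-774 - 7864)/(-11619 + 46963) = -8638/35344 = -8638*1/35344 = -4319/17672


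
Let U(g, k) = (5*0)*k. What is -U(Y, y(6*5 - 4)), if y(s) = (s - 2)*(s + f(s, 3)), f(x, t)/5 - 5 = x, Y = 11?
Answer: 0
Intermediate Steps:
f(x, t) = 25 + 5*x
y(s) = (-2 + s)*(25 + 6*s) (y(s) = (s - 2)*(s + (25 + 5*s)) = (-2 + s)*(25 + 6*s))
U(g, k) = 0 (U(g, k) = 0*k = 0)
-U(Y, y(6*5 - 4)) = -1*0 = 0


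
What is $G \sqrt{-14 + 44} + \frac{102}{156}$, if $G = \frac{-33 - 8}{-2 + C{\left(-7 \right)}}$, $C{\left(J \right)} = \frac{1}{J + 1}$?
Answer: $\frac{17}{26} + \frac{246 \sqrt{30}}{13} \approx 104.3$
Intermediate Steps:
$C{\left(J \right)} = \frac{1}{1 + J}$
$G = \frac{246}{13}$ ($G = \frac{-33 - 8}{-2 + \frac{1}{1 - 7}} = - \frac{41}{-2 + \frac{1}{-6}} = - \frac{41}{-2 - \frac{1}{6}} = - \frac{41}{- \frac{13}{6}} = \left(-41\right) \left(- \frac{6}{13}\right) = \frac{246}{13} \approx 18.923$)
$G \sqrt{-14 + 44} + \frac{102}{156} = \frac{246 \sqrt{-14 + 44}}{13} + \frac{102}{156} = \frac{246 \sqrt{30}}{13} + 102 \cdot \frac{1}{156} = \frac{246 \sqrt{30}}{13} + \frac{17}{26} = \frac{17}{26} + \frac{246 \sqrt{30}}{13}$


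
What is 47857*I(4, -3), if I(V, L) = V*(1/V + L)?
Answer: -526427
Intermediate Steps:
I(V, L) = V*(L + 1/V)
47857*I(4, -3) = 47857*(1 - 3*4) = 47857*(1 - 12) = 47857*(-11) = -526427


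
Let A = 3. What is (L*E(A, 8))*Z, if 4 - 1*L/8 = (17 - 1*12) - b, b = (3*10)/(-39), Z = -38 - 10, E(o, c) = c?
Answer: 70656/13 ≈ 5435.1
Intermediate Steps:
Z = -48
b = -10/13 (b = 30*(-1/39) = -10/13 ≈ -0.76923)
L = -184/13 (L = 32 - 8*((17 - 1*12) - 1*(-10/13)) = 32 - 8*((17 - 12) + 10/13) = 32 - 8*(5 + 10/13) = 32 - 8*75/13 = 32 - 600/13 = -184/13 ≈ -14.154)
(L*E(A, 8))*Z = -184/13*8*(-48) = -1472/13*(-48) = 70656/13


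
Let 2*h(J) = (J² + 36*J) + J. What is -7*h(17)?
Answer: -3213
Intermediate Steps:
h(J) = J²/2 + 37*J/2 (h(J) = ((J² + 36*J) + J)/2 = (J² + 37*J)/2 = J²/2 + 37*J/2)
-7*h(17) = -7*17*(37 + 17)/2 = -7*17*54/2 = -7*459 = -3213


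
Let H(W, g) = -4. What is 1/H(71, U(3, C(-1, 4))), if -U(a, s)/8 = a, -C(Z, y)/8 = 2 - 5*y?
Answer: -¼ ≈ -0.25000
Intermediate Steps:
C(Z, y) = -16 + 40*y (C(Z, y) = -8*(2 - 5*y) = -16 + 40*y)
U(a, s) = -8*a
1/H(71, U(3, C(-1, 4))) = 1/(-4) = -¼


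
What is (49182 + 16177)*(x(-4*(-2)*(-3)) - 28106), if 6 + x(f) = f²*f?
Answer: -2740895024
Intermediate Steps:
x(f) = -6 + f³ (x(f) = -6 + f²*f = -6 + f³)
(49182 + 16177)*(x(-4*(-2)*(-3)) - 28106) = (49182 + 16177)*((-6 + (-4*(-2)*(-3))³) - 28106) = 65359*((-6 + (8*(-3))³) - 28106) = 65359*((-6 + (-24)³) - 28106) = 65359*((-6 - 13824) - 28106) = 65359*(-13830 - 28106) = 65359*(-41936) = -2740895024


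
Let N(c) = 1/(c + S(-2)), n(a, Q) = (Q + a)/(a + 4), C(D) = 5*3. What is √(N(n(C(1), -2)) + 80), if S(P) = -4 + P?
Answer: √814161/101 ≈ 8.9337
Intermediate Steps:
C(D) = 15
n(a, Q) = (Q + a)/(4 + a)
N(c) = 1/(-6 + c) (N(c) = 1/(c + (-4 - 2)) = 1/(c - 6) = 1/(-6 + c))
√(N(n(C(1), -2)) + 80) = √(1/(-6 + (-2 + 15)/(4 + 15)) + 80) = √(1/(-6 + 13/19) + 80) = √(1/(-101/19) + 80) = √(-19/101 + 80) = √(8061/101) = √814161/101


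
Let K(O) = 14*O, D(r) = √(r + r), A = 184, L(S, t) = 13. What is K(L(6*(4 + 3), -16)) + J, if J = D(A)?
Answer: 182 + 4*√23 ≈ 201.18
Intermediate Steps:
D(r) = √2*√r (D(r) = √(2*r) = √2*√r)
J = 4*√23 (J = √2*√184 = √2*(2*√46) = 4*√23 ≈ 19.183)
K(L(6*(4 + 3), -16)) + J = 14*13 + 4*√23 = 182 + 4*√23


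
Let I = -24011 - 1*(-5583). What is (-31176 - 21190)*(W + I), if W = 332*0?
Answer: 965000648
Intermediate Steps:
I = -18428 (I = -24011 + 5583 = -18428)
W = 0
(-31176 - 21190)*(W + I) = (-31176 - 21190)*(0 - 18428) = -52366*(-18428) = 965000648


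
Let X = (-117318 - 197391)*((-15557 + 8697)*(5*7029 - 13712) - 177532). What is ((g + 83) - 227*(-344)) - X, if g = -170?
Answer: -46327654699607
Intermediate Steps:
X = 46327654777608 (X = -314709*(-6860*(35145 - 13712) - 177532) = -314709*(-6860*21433 - 177532) = -314709*(-147030380 - 177532) = -314709*(-147207912) = 46327654777608)
((g + 83) - 227*(-344)) - X = ((-170 + 83) - 227*(-344)) - 1*46327654777608 = (-87 + 78088) - 46327654777608 = 78001 - 46327654777608 = -46327654699607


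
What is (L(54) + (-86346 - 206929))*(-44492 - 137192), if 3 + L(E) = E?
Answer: 53274109216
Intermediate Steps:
L(E) = -3 + E
(L(54) + (-86346 - 206929))*(-44492 - 137192) = ((-3 + 54) + (-86346 - 206929))*(-44492 - 137192) = (51 - 293275)*(-181684) = -293224*(-181684) = 53274109216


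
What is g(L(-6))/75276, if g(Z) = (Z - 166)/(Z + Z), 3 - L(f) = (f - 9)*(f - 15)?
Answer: 239/23486112 ≈ 1.0176e-5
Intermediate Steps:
L(f) = 3 - (-15 + f)*(-9 + f) (L(f) = 3 - (f - 9)*(f - 15) = 3 - (-9 + f)*(-15 + f) = 3 - (-15 + f)*(-9 + f))
g(Z) = (-166 + Z)/(2*Z) (g(Z) = (-166 + Z)/((2*Z)) = (-166 + Z)*(1/(2*Z)) = (-166 + Z)/(2*Z))
g(L(-6))/75276 = ((-166 + (-132 - 1*(-6)² + 24*(-6)))/(2*(-132 - 1*(-6)² + 24*(-6))))/75276 = ((-166 + (-132 - 1*36 - 144))/(2*(-132 - 1*36 - 144)))*(1/75276) = ((-166 + (-132 - 36 - 144))/(2*(-132 - 36 - 144)))*(1/75276) = ((½)*(-166 - 312)/(-312))*(1/75276) = ((½)*(-1/312)*(-478))*(1/75276) = (239/312)*(1/75276) = 239/23486112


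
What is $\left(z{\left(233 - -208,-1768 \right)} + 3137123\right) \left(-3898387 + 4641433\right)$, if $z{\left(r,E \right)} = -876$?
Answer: $2330375788362$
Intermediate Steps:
$\left(z{\left(233 - -208,-1768 \right)} + 3137123\right) \left(-3898387 + 4641433\right) = \left(-876 + 3137123\right) \left(-3898387 + 4641433\right) = 3136247 \cdot 743046 = 2330375788362$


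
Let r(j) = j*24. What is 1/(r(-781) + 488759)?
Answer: 1/470015 ≈ 2.1276e-6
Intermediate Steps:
r(j) = 24*j
1/(r(-781) + 488759) = 1/(24*(-781) + 488759) = 1/(-18744 + 488759) = 1/470015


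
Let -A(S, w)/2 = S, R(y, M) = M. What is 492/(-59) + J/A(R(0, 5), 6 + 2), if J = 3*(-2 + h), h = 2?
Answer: -492/59 ≈ -8.3390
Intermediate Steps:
A(S, w) = -2*S
J = 0 (J = 3*(-2 + 2) = 3*0 = 0)
492/(-59) + J/A(R(0, 5), 6 + 2) = 492/(-59) + 0/((-2*5)) = 492*(-1/59) + 0/(-10) = -492/59 + 0*(-⅒) = -492/59 + 0 = -492/59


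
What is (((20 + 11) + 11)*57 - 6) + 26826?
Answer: 29214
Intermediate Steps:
(((20 + 11) + 11)*57 - 6) + 26826 = ((31 + 11)*57 - 6) + 26826 = (42*57 - 6) + 26826 = (2394 - 6) + 26826 = 2388 + 26826 = 29214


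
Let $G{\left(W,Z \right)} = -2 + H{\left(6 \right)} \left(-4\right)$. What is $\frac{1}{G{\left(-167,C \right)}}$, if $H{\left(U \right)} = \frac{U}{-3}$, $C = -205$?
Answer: $\frac{1}{6} \approx 0.16667$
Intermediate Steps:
$H{\left(U \right)} = - \frac{U}{3}$ ($H{\left(U \right)} = U \left(- \frac{1}{3}\right) = - \frac{U}{3}$)
$G{\left(W,Z \right)} = 6$ ($G{\left(W,Z \right)} = -2 + \left(- \frac{1}{3}\right) 6 \left(-4\right) = -2 - -8 = -2 + 8 = 6$)
$\frac{1}{G{\left(-167,C \right)}} = \frac{1}{6}$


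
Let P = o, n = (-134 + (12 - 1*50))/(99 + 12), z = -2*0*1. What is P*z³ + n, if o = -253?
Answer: -172/111 ≈ -1.5495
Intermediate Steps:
z = 0 (z = 0*1 = 0)
n = -172/111 (n = (-134 + (12 - 50))/111 = (-134 - 38)*(1/111) = -172*1/111 = -172/111 ≈ -1.5495)
P = -253
P*z³ + n = -253*0³ - 172/111 = -253*0 - 172/111 = 0 - 172/111 = -172/111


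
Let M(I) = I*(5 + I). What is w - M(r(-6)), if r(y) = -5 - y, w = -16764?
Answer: -16770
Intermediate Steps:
w - M(r(-6)) = -16764 - (-5 - 1*(-6))*(5 + (-5 - 1*(-6))) = -16764 - (-5 + 6)*(5 + (-5 + 6)) = -16764 - (5 + 1) = -16764 - 6 = -16770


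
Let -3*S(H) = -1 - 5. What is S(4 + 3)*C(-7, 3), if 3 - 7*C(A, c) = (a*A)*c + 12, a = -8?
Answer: -354/7 ≈ -50.571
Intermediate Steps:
C(A, c) = -9/7 + 8*A*c/7 (C(A, c) = 3/7 - ((-8*A)*c + 12)/7 = 3/7 - (-8*A*c + 12)/7 = 3/7 - (12 - 8*A*c)/7 = 3/7 + (-12/7 + 8*A*c/7) = -9/7 + 8*A*c/7)
S(H) = 2 (S(H) = -(-1 - 5)/3 = -1/3*(-6) = 2)
S(4 + 3)*C(-7, 3) = 2*(-9/7 + (8/7)*(-7)*3) = 2*(-9/7 - 24) = 2*(-177/7) = -354/7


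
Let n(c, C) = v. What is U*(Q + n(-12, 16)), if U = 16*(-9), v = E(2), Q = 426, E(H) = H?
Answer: -61632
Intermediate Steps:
v = 2
n(c, C) = 2
U = -144
U*(Q + n(-12, 16)) = -144*(426 + 2) = -144*428 = -61632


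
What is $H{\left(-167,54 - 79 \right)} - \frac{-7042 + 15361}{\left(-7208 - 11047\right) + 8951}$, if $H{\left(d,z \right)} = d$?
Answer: $- \frac{1545449}{9304} \approx -166.11$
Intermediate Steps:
$H{\left(-167,54 - 79 \right)} - \frac{-7042 + 15361}{\left(-7208 - 11047\right) + 8951} = -167 - \frac{-7042 + 15361}{\left(-7208 - 11047\right) + 8951} = -167 - \frac{8319}{\left(-7208 - 11047\right) + 8951} = -167 - \frac{8319}{-18255 + 8951} = -167 - \frac{8319}{-9304} = -167 - 8319 \left(- \frac{1}{9304}\right) = -167 - - \frac{8319}{9304} = -167 + \frac{8319}{9304} = - \frac{1545449}{9304}$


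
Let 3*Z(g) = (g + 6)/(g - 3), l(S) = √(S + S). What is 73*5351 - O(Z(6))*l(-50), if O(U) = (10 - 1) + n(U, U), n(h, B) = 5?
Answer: 390623 - 140*I ≈ 3.9062e+5 - 140.0*I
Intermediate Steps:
l(S) = √2*√S (l(S) = √(2*S) = √2*√S)
Z(g) = (6 + g)/(3*(-3 + g)) (Z(g) = ((g + 6)/(g - 3))/3 = ((6 + g)/(-3 + g))/3 = (6 + g)/(3*(-3 + g)))
O(U) = 14 (O(U) = (10 - 1) + 5 = 9 + 5 = 14)
73*5351 - O(Z(6))*l(-50) = 73*5351 - 14*√2*√(-50) = 390623 - 14*√2*(5*I*√2) = 390623 - 14*10*I = 390623 - 140*I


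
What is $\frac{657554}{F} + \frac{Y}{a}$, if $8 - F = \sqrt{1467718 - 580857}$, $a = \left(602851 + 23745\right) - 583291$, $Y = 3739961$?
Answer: $\frac{1029594395719}{12800914695} - \frac{657554 \sqrt{886861}}{886797} \approx -617.86$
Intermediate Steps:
$a = 43305$ ($a = 626596 - 583291 = 43305$)
$F = 8 - \sqrt{886861}$ ($F = 8 - \sqrt{1467718 - 580857} = 8 - \sqrt{886861} \approx -933.73$)
$\frac{657554}{F} + \frac{Y}{a} = \frac{657554}{8 - \sqrt{886861}} + \frac{3739961}{43305} = \frac{3739961}{43305} + \frac{657554}{8 - \sqrt{886861}}$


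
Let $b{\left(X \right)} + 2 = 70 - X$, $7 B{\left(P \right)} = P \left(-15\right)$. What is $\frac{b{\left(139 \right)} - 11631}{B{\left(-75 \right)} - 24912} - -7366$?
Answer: $\frac{1276307708}{173259} \approx 7366.5$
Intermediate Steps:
$B{\left(P \right)} = - \frac{15 P}{7}$ ($B{\left(P \right)} = \frac{P \left(-15\right)}{7} = \frac{\left(-15\right) P}{7} = - \frac{15 P}{7}$)
$b{\left(X \right)} = 68 - X$ ($b{\left(X \right)} = -2 - \left(-70 + X\right) = 68 - X$)
$\frac{b{\left(139 \right)} - 11631}{B{\left(-75 \right)} - 24912} - -7366 = \frac{\left(68 - 139\right) - 11631}{\left(- \frac{15}{7}\right) \left(-75\right) - 24912} - -7366 = \frac{\left(68 - 139\right) - 11631}{\frac{1125}{7} - 24912} + 7366 = \frac{-71 - 11631}{- \frac{173259}{7}} + 7366 = \left(-11702\right) \left(- \frac{7}{173259}\right) + 7366 = \frac{81914}{173259} + 7366 = \frac{1276307708}{173259}$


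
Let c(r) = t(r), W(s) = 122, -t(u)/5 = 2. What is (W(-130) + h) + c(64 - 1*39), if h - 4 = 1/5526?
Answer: 641017/5526 ≈ 116.00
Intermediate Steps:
t(u) = -10 (t(u) = -5*2 = -10)
c(r) = -10
h = 22105/5526 (h = 4 + 1/5526 = 22105/5526 ≈ 4.0002)
(W(-130) + h) + c(64 - 1*39) = (122 + 22105/5526) - 10 = 696277/5526 - 10 = 641017/5526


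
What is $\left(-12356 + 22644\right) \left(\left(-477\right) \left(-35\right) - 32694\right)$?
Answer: $-164597712$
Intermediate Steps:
$\left(-12356 + 22644\right) \left(\left(-477\right) \left(-35\right) - 32694\right) = 10288 \left(16695 - 32694\right) = 10288 \left(-15999\right) = -164597712$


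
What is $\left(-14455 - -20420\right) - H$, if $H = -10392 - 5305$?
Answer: $21662$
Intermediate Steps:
$H = -15697$
$\left(-14455 - -20420\right) - H = \left(-14455 - -20420\right) - -15697 = \left(-14455 + 20420\right) + 15697 = 5965 + 15697 = 21662$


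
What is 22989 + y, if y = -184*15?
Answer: 20229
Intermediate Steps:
y = -2760
22989 + y = 22989 - 2760 = 20229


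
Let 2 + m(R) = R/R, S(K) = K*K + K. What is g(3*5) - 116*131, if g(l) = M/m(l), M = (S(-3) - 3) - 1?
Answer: -15198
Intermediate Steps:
S(K) = K + K² (S(K) = K² + K = K + K²)
m(R) = -1 (m(R) = -2 + R/R = -2 + 1 = -1)
M = 2 (M = (-3*(1 - 3) - 3) - 1 = (-3*(-2) - 3) - 1 = (6 - 3) - 1 = 3 - 1 = 2)
g(l) = -2 (g(l) = 2/(-1) = 2*(-1) = -2)
g(3*5) - 116*131 = -2 - 116*131 = -2 - 15196 = -15198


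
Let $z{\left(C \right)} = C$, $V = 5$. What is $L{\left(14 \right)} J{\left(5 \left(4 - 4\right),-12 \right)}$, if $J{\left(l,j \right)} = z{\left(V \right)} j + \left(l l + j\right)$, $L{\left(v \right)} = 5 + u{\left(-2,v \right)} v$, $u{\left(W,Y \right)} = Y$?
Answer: $-14472$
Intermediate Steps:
$L{\left(v \right)} = 5 + v^{2}$ ($L{\left(v \right)} = 5 + v v = 5 + v^{2}$)
$J{\left(l,j \right)} = l^{2} + 6 j$ ($J{\left(l,j \right)} = 5 j + \left(l l + j\right) = 5 j + \left(l^{2} + j\right) = 5 j + \left(j + l^{2}\right) = l^{2} + 6 j$)
$L{\left(14 \right)} J{\left(5 \left(4 - 4\right),-12 \right)} = \left(5 + 14^{2}\right) \left(\left(5 \left(4 - 4\right)\right)^{2} + 6 \left(-12\right)\right) = \left(5 + 196\right) \left(\left(5 \cdot 0\right)^{2} - 72\right) = 201 \left(0^{2} - 72\right) = 201 \left(0 - 72\right) = 201 \left(-72\right) = -14472$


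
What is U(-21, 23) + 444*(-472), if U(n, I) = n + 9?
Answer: -209580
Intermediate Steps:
U(n, I) = 9 + n
U(-21, 23) + 444*(-472) = (9 - 21) + 444*(-472) = -12 - 209568 = -209580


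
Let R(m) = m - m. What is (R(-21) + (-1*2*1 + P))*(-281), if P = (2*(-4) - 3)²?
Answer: -33439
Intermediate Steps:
P = 121 (P = (-8 - 3)² = (-11)² = 121)
R(m) = 0
(R(-21) + (-1*2*1 + P))*(-281) = (0 + (-1*2*1 + 121))*(-281) = (0 + (-2*1 + 121))*(-281) = (0 + (-2 + 121))*(-281) = (0 + 119)*(-281) = 119*(-281) = -33439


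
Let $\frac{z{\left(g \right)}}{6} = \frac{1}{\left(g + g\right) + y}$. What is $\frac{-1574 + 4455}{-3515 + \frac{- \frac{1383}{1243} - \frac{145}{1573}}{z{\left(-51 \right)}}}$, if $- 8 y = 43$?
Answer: $- \frac{12290276856}{14902926497} \approx -0.82469$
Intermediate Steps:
$y = - \frac{43}{8}$ ($y = \left(- \frac{1}{8}\right) 43 = - \frac{43}{8} \approx -5.375$)
$z{\left(g \right)} = \frac{6}{- \frac{43}{8} + 2 g}$ ($z{\left(g \right)} = \frac{6}{\left(g + g\right) - \frac{43}{8}} = \frac{6}{2 g - \frac{43}{8}} = \frac{6}{- \frac{43}{8} + 2 g}$)
$\frac{-1574 + 4455}{-3515 + \frac{- \frac{1383}{1243} - \frac{145}{1573}}{z{\left(-51 \right)}}} = \frac{-1574 + 4455}{-3515 + \frac{- \frac{1383}{1243} - \frac{145}{1573}}{48 \frac{1}{-43 + 16 \left(-51\right)}}} = \frac{2881}{-3515 + \frac{\left(-1383\right) \frac{1}{1243} - \frac{145}{1573}}{48 \frac{1}{-43 - 816}}} = \frac{2881}{-3515 + \frac{- \frac{1383}{1243} - \frac{145}{1573}}{48 \frac{1}{-859}}} = \frac{2881}{-3515 - \frac{214154}{177749 \cdot 48 \left(- \frac{1}{859}\right)}} = \frac{2881}{-3515 - \frac{214154}{177749 \left(- \frac{48}{859}\right)}} = \frac{2881}{-3515 - - \frac{91979143}{4265976}} = \frac{2881}{-3515 + \frac{91979143}{4265976}} = \frac{2881}{- \frac{14902926497}{4265976}} = 2881 \left(- \frac{4265976}{14902926497}\right) = - \frac{12290276856}{14902926497}$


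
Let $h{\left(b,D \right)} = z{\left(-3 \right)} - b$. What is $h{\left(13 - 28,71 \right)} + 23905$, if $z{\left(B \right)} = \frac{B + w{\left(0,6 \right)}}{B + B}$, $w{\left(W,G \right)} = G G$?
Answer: $\frac{47829}{2} \approx 23915.0$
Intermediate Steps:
$w{\left(W,G \right)} = G^{2}$
$z{\left(B \right)} = \frac{36 + B}{2 B}$ ($z{\left(B \right)} = \frac{B + 6^{2}}{B + B} = \frac{B + 36}{2 B} = \left(36 + B\right) \frac{1}{2 B} = \frac{36 + B}{2 B}$)
$h{\left(b,D \right)} = - \frac{11}{2} - b$ ($h{\left(b,D \right)} = \frac{36 - 3}{2 \left(-3\right)} - b = \frac{1}{2} \left(- \frac{1}{3}\right) 33 - b = - \frac{11}{2} - b$)
$h{\left(13 - 28,71 \right)} + 23905 = \left(- \frac{11}{2} - \left(13 - 28\right)\right) + 23905 = \left(- \frac{11}{2} - -15\right) + 23905 = \left(- \frac{11}{2} + 15\right) + 23905 = \frac{19}{2} + 23905 = \frac{47829}{2}$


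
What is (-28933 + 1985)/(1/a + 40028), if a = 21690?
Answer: -584502120/868207321 ≈ -0.67323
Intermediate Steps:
(-28933 + 1985)/(1/a + 40028) = (-28933 + 1985)/(1/21690 + 40028) = -26948/(1/21690 + 40028) = -26948/868207321/21690 = -26948*21690/868207321 = -584502120/868207321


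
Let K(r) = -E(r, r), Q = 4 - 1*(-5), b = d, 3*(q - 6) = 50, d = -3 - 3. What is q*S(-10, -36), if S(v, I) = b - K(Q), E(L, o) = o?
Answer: 68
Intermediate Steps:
d = -6
q = 68/3 (q = 6 + (⅓)*50 = 6 + 50/3 = 68/3 ≈ 22.667)
b = -6
Q = 9 (Q = 4 + 5 = 9)
K(r) = -r
S(v, I) = 3 (S(v, I) = -6 - (-1)*9 = -6 - 1*(-9) = -6 + 9 = 3)
q*S(-10, -36) = (68/3)*3 = 68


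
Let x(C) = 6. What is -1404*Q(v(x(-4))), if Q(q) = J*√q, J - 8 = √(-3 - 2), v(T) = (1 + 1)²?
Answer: -22464 - 2808*I*√5 ≈ -22464.0 - 6278.9*I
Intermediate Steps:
v(T) = 4 (v(T) = 2² = 4)
J = 8 + I*√5 (J = 8 + √(-3 - 2) = 8 + √(-5) = 8 + I*√5 ≈ 8.0 + 2.2361*I)
Q(q) = √q*(8 + I*√5) (Q(q) = (8 + I*√5)*√q = √q*(8 + I*√5))
-1404*Q(v(x(-4))) = -1404*√4*(8 + I*√5) = -2808*(8 + I*√5) = -1404*(16 + 2*I*√5) = -22464 - 2808*I*√5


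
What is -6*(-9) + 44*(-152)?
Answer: -6634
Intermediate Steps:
-6*(-9) + 44*(-152) = 54 - 6688 = -6634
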